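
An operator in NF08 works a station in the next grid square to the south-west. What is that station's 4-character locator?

Longitude square 0; −1 → -1, wraps to 9, carry into field.
Longitude field N = 13; −1 → 12 = M.
Latitude square 8; −1 → 7.

MF97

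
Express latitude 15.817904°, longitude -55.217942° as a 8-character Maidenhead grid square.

Offset from 180°W / 90°S: lon 124.78206°, lat 105.81790°.
Field: lon ⌊124.78206/20⌋ = 6 → G; lat ⌊105.81790/10⌋ = 10 → K.
Square: lon ⌊4.78206/2⌋ = 2; lat ⌊5.81790/1⌋ = 5.
Subsquare: lon ⌊0.78206/0.0833333⌋ = 9 → j; lat ⌊0.81790/0.0416667⌋ = 19 → t.
Extended square: lon ⌊0.03206/0.00833333⌋ = 3; lat ⌊0.02624/0.00416667⌋ = 6.

GK25jt36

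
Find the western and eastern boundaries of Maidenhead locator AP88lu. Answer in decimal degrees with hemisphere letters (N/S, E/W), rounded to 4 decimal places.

163.0833° W, 163.0000° W

Field A=0, P=15: +0·20° lon, +15·10° lat → SW at lon -180°, lat 60°.
Square 8, 8: +8·2° lon, +8·1° lat → SW at lon -164°, lat 68°.
Subsquare l=11, u=20: +11·0.0833333° lon, +20·0.0416667° lat → SW at lon -163.083°, lat 68.8333°.
Cell spans 0.0833333° lon × 0.0416667° lat.
west 163.0833° W, east 163.0000° W.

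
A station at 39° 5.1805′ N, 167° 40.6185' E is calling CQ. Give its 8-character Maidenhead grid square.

Shift to the Maidenhead origin (180°W, 90°S): lon 347.67697, lat 129.08634.
Field: lon ⌊347.67697/20⌋ = 17 → R; lat ⌊129.08634/10⌋ = 12 → M.
Square: lon ⌊7.67697/2⌋ = 3; lat ⌊9.08634/1⌋ = 9.
Subsquare: lon ⌊1.67697/0.0833333⌋ = 20 → u; lat ⌊0.08634/0.0416667⌋ = 2 → c.
Extended square: lon ⌊0.01031/0.00833333⌋ = 1; lat ⌊0.00301/0.00416667⌋ = 0.

RM39uc10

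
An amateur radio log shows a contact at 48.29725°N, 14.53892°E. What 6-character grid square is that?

JN78gh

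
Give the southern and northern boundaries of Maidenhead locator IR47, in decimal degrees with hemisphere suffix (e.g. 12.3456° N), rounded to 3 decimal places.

87.000° N, 88.000° N

Field I=8, R=17: +8·20° lon, +17·10° lat → SW at lon -20°, lat 80°.
Square 4, 7: +4·2° lon, +7·1° lat → SW at lon -12°, lat 87°.
Cell spans 2° lon × 1° lat.
south 87.000° N, north 88.000° N.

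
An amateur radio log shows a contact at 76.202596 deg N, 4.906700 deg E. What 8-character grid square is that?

JQ26ke88

Add 180° to longitude and 90° to latitude: 184.90670, 166.20260.
Field (20°×10°, letters A–R): lon ⌊184.90670/20⌋ = 9 → J; lat ⌊166.20260/10⌋ = 16 → Q.
Square (2°×1°, digits 0–9): lon ⌊4.90670/2⌋ = 2; lat ⌊6.20260/1⌋ = 6.
Subsquare (5′×2.5′, letters a–x): lon ⌊0.90670/0.0833333⌋ = 10 → k; lat ⌊0.20260/0.0416667⌋ = 4 → e.
Extended square (30″×15″, digits 0–9): lon ⌊0.07337/0.00833333⌋ = 8; lat ⌊0.03593/0.00416667⌋ = 8.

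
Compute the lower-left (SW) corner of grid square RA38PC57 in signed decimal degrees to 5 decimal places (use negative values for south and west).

-81.88750, 167.29167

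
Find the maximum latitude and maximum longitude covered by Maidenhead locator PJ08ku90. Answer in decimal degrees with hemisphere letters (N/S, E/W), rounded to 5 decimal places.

8.83750° N, 120.91667° E

Field P=15, J=9: +15·20° lon, +9·10° lat → SW at lon 120°, lat 0°.
Square 0, 8: +0·2° lon, +8·1° lat → SW at lon 120°, lat 8°.
Subsquare k=10, u=20: +10·0.0833333° lon, +20·0.0416667° lat → SW at lon 120.833°, lat 8.83333°.
Extended square 9, 0: +9·0.00833333° lon, +0·0.00416667° lat → SW at lon 120.908°, lat 8.83333°.
Cell spans 0.00833333° lon × 0.00416667° lat. NE corner is SW corner plus one full cell.
latitude 8.83750° N, longitude 120.91667° E.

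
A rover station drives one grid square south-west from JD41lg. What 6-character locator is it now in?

JD41kf

Longitude subsquare l = 11; −1 → 10 = k.
Latitude subsquare g = 6; −1 → 5 = f.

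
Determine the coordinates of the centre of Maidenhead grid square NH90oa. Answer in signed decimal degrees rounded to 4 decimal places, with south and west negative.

-19.9792, 99.2083

Field N=13, H=7: +13·20° lon, +7·10° lat → SW at lon 80°, lat -20°.
Square 9, 0: +9·2° lon, +0·1° lat → SW at lon 98°, lat -20°.
Subsquare o=14, a=0: +14·0.0833333° lon, +0·0.0416667° lat → SW at lon 99.1667°, lat -20°.
Cell spans 0.0833333° lon × 0.0416667° lat. Centre is SW corner plus half of each.
latitude -19.9792, longitude 99.2083.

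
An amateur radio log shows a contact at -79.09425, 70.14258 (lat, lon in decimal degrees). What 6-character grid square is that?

MB50bv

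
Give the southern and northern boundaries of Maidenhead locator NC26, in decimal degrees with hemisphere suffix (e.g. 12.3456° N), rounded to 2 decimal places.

Field N=13, C=2: +13·20° lon, +2·10° lat → SW at lon 80°, lat -70°.
Square 2, 6: +2·2° lon, +6·1° lat → SW at lon 84°, lat -64°.
Cell spans 2° lon × 1° lat.
south 64.00° S, north 63.00° S.

64.00° S, 63.00° S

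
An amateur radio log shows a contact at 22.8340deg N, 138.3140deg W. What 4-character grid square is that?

CL02

Shift to the Maidenhead origin (180°W, 90°S): lon 41.69, lat 112.83.
Field: lon ⌊41.69/20⌋ = 2 → C; lat ⌊112.83/10⌋ = 11 → L.
Square: lon ⌊1.69/2⌋ = 0; lat ⌊2.83/1⌋ = 2.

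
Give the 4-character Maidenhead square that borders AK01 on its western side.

Longitude square 0; −1 → -1, wraps to 9, carry into field.
Longitude field A = 0; −1 → -1, wraps to 17 = R, wrapping around the antimeridian.
The latitude characters are unchanged.

RK91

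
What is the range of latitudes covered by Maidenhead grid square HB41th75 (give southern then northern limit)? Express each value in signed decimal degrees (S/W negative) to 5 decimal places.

Field H=7, B=1: +7·20° lon, +1·10° lat → SW at lon -40°, lat -80°.
Square 4, 1: +4·2° lon, +1·1° lat → SW at lon -32°, lat -79°.
Subsquare t=19, h=7: +19·0.0833333° lon, +7·0.0416667° lat → SW at lon -30.4167°, lat -78.7083°.
Extended square 7, 5: +7·0.00833333° lon, +5·0.00416667° lat → SW at lon -30.3583°, lat -78.6875°.
Cell spans 0.00833333° lon × 0.00416667° lat.
south -78.68750, north -78.68333.

-78.68750, -78.68333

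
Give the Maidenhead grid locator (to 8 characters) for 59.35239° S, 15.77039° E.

JD70vp25

Add 180° to longitude and 90° to latitude: 195.77039, 30.64761.
Field (20°×10°, letters A–R): lon ⌊195.77039/20⌋ = 9 → J; lat ⌊30.64761/10⌋ = 3 → D.
Square (2°×1°, digits 0–9): lon ⌊15.77039/2⌋ = 7; lat ⌊0.64761/1⌋ = 0.
Subsquare (5′×2.5′, letters a–x): lon ⌊1.77039/0.0833333⌋ = 21 → v; lat ⌊0.64761/0.0416667⌋ = 15 → p.
Extended square (30″×15″, digits 0–9): lon ⌊0.02039/0.00833333⌋ = 2; lat ⌊0.02261/0.00416667⌋ = 5.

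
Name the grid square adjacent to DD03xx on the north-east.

Longitude subsquare x = 23; +1 → 24, wraps to 0 = a, carry into square.
Longitude square 0; +1 → 1.
Latitude subsquare x = 23; +1 → 24, wraps to 0 = a, carry into square.
Latitude square 3; +1 → 4.

DD14aa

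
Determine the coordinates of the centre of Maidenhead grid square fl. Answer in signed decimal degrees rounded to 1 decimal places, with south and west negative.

25.0, -70.0

Field F=5, L=11: +5·20° lon, +11·10° lat → SW at lon -80°, lat 20°.
Cell spans 20° lon × 10° lat. Centre is SW corner plus half of each.
latitude 25.0, longitude -70.0.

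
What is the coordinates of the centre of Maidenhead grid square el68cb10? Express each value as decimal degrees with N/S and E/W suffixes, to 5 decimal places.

28.04375° N, 87.82083° W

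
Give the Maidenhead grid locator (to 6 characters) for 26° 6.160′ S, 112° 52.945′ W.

DG33nv

Shift to the Maidenhead origin (180°W, 90°S): lon 67.1176, lat 63.8973.
Field (20°×10°, letters A–R): 67.1176/20 → 3 → D, 63.8973/10 → 6 → G; chars DG.
Square (2°×1°, digits 0–9): 7.1176/2 → 3, 3.8973/1 → 3; chars 33.
Subsquare (5′×2.5′, letters a–x): 1.1176/0.0833333 → 13 → n, 0.8973/0.0416667 → 21 → v; chars nv.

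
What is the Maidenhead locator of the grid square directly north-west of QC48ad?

Longitude subsquare a = 0; −1 → -1, wraps to 23 = x, carry into square.
Longitude square 4; −1 → 3.
Latitude subsquare d = 3; +1 → 4 = e.

QC38xe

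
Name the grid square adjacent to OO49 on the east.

Longitude square 4; +1 → 5.
The latitude characters are unchanged.

OO59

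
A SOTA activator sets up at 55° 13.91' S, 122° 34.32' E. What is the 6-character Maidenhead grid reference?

Offset from 180°W / 90°S: lon 302.5720°, lat 34.7682°.
Field: 302.5720/20 → 15 → P, 34.7682/10 → 3 → D; chars PD.
Square: 2.5720/2 → 1, 4.7682/1 → 4; chars 14.
Subsquare: 0.5720/0.0833333 → 6 → g, 0.7682/0.0416667 → 18 → s; chars gs.

PD14gs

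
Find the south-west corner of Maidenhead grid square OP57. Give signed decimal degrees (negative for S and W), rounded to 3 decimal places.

67.000, 110.000

Field O=14, P=15: +14·20° lon, +15·10° lat → SW at lon 100°, lat 60°.
Square 5, 7: +5·2° lon, +7·1° lat → SW at lon 110°, lat 67°.
latitude 67.000, longitude 110.000.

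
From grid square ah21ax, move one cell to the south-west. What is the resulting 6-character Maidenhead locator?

Longitude subsquare a = 0; −1 → -1, wraps to 23 = x, carry into square.
Longitude square 2; −1 → 1.
Latitude subsquare x = 23; −1 → 22 = w.

AH11xw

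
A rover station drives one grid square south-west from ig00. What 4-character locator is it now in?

Longitude square 0; −1 → -1, wraps to 9, carry into field.
Longitude field I = 8; −1 → 7 = H.
Latitude square 0; −1 → -1, wraps to 9, carry into field.
Latitude field G = 6; −1 → 5 = F.

HF99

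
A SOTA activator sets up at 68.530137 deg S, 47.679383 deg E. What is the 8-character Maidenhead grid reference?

LC31ul12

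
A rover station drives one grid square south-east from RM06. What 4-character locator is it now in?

Longitude square 0; +1 → 1.
Latitude square 6; −1 → 5.

RM15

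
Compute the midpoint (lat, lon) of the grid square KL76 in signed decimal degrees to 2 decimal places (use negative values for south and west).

26.50, 35.00

Field K=10, L=11: +10·20° lon, +11·10° lat → SW at lon 20°, lat 20°.
Square 7, 6: +7·2° lon, +6·1° lat → SW at lon 34°, lat 26°.
Cell spans 2° lon × 1° lat. Centre is SW corner plus half of each.
latitude 26.50, longitude 35.00.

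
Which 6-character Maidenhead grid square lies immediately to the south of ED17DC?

ED17db

Latitude subsquare c = 2; −1 → 1 = b.
The longitude characters are unchanged.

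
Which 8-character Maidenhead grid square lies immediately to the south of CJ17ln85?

Latitude extended square 5; −1 → 4.
The longitude characters are unchanged.

CJ17ln84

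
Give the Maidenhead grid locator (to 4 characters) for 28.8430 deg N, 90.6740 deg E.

NL58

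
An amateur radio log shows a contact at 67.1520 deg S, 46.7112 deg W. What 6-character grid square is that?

GC62pu

Offset from 180°W / 90°S: lon 133.2888°, lat 22.8480°.
Field (20°×10°, letters A–R): 133.2888/20 → 6 → G, 22.8480/10 → 2 → C; chars GC.
Square (2°×1°, digits 0–9): 13.2888/2 → 6, 2.8480/1 → 2; chars 62.
Subsquare (5′×2.5′, letters a–x): 1.2888/0.0833333 → 15 → p, 0.8480/0.0416667 → 20 → u; chars pu.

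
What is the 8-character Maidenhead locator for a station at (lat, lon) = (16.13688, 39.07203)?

Offset from 180°W / 90°S: lon 219.07203°, lat 106.13688°.
Field: 219.07203/20 → 10 → K, 106.13688/10 → 10 → K; chars KK.
Square: 19.07203/2 → 9, 6.13688/1 → 6; chars 96.
Subsquare: 1.07203/0.0833333 → 12 → m, 0.13688/0.0416667 → 3 → d; chars md.
Extended square: 0.07203/0.00833333 → 8, 0.01188/0.00416667 → 2; chars 82.

KK96md82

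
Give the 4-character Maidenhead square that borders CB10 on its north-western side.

CB01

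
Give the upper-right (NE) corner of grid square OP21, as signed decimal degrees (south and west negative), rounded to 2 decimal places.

62.00, 106.00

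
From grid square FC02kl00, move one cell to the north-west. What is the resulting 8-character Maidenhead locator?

FC02jl91

Longitude extended square 0; −1 → -1, wraps to 9, carry into subsquare.
Longitude subsquare k = 10; −1 → 9 = j.
Latitude extended square 0; +1 → 1.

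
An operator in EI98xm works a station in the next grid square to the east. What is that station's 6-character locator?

FI08am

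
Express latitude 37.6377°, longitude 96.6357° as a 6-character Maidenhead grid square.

Add 180° to longitude and 90° to latitude: 276.6357, 127.6377.
Field (20°×10°, letters A–R): lon ⌊276.6357/20⌋ = 13 → N; lat ⌊127.6377/10⌋ = 12 → M.
Square (2°×1°, digits 0–9): lon ⌊16.6357/2⌋ = 8; lat ⌊7.6377/1⌋ = 7.
Subsquare (5′×2.5′, letters a–x): lon ⌊0.6357/0.0833333⌋ = 7 → h; lat ⌊0.6377/0.0416667⌋ = 15 → p.

NM87hp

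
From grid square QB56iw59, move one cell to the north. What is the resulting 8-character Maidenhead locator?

Latitude extended square 9; +1 → 10, wraps to 0, carry into subsquare.
Latitude subsquare w = 22; +1 → 23 = x.
The longitude characters are unchanged.

QB56ix50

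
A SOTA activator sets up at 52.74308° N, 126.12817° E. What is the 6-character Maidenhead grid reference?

PO32br

Offset from 180°W / 90°S: lon 306.1282°, lat 142.7431°.
Field: 306.1282/20 → 15 → P, 142.7431/10 → 14 → O; chars PO.
Square: 6.1282/2 → 3, 2.7431/1 → 2; chars 32.
Subsquare: 0.1282/0.0833333 → 1 → b, 0.7431/0.0416667 → 17 → r; chars br.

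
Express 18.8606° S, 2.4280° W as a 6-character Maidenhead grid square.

IH81sd

Add 180° to longitude and 90° to latitude: 177.5720, 71.1394.
Field (20°×10°, letters A–R): 177.5720/20 → 8 → I, 71.1394/10 → 7 → H; chars IH.
Square (2°×1°, digits 0–9): 17.5720/2 → 8, 1.1394/1 → 1; chars 81.
Subsquare (5′×2.5′, letters a–x): 1.5720/0.0833333 → 18 → s, 0.1394/0.0416667 → 3 → d; chars sd.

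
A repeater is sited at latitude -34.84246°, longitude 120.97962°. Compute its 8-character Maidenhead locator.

PF05ld77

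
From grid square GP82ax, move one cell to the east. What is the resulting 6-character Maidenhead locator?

GP82bx

Longitude subsquare a = 0; +1 → 1 = b.
The latitude characters are unchanged.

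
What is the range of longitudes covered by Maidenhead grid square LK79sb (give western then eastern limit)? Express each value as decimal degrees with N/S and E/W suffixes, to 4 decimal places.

55.5000° E, 55.5833° E

Field L=11, K=10: +11·20° lon, +10·10° lat → SW at lon 40°, lat 10°.
Square 7, 9: +7·2° lon, +9·1° lat → SW at lon 54°, lat 19°.
Subsquare s=18, b=1: +18·0.0833333° lon, +1·0.0416667° lat → SW at lon 55.5°, lat 19.0417°.
Cell spans 0.0833333° lon × 0.0416667° lat.
west 55.5000° E, east 55.5833° E.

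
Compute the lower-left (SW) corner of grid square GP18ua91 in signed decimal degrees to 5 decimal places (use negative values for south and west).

68.00417, -56.25833

Field G=6, P=15: +6·20° lon, +15·10° lat → SW at lon -60°, lat 60°.
Square 1, 8: +1·2° lon, +8·1° lat → SW at lon -58°, lat 68°.
Subsquare u=20, a=0: +20·0.0833333° lon, +0·0.0416667° lat → SW at lon -56.3333°, lat 68°.
Extended square 9, 1: +9·0.00833333° lon, +1·0.00416667° lat → SW at lon -56.2583°, lat 68.0042°.
latitude 68.00417, longitude -56.25833.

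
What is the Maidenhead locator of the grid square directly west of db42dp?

DB42cp

Longitude subsquare d = 3; −1 → 2 = c.
The latitude characters are unchanged.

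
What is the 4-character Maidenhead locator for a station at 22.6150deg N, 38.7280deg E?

KL92

Shift to the Maidenhead origin (180°W, 90°S): lon 218.73, lat 112.61.
Field: 218.73/20 → 10 → K, 112.61/10 → 11 → L; chars KL.
Square: 18.73/2 → 9, 2.61/1 → 2; chars 92.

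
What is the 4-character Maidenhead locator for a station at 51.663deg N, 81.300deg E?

Shift to the Maidenhead origin (180°W, 90°S): lon 261.30, lat 141.66.
Field: 261.30/20 → 13 → N, 141.66/10 → 14 → O; chars NO.
Square: 1.30/2 → 0, 1.66/1 → 1; chars 01.

NO01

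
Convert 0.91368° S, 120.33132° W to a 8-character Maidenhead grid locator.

CI99uc00

Shift to the Maidenhead origin (180°W, 90°S): lon 59.66868, lat 89.08632.
Field: 59.66868/20 → 2 → C, 89.08632/10 → 8 → I; chars CI.
Square: 19.66868/2 → 9, 9.08632/1 → 9; chars 99.
Subsquare: 1.66868/0.0833333 → 20 → u, 0.08632/0.0416667 → 2 → c; chars uc.
Extended square: 0.00201/0.00833333 → 0, 0.00299/0.00416667 → 0; chars 00.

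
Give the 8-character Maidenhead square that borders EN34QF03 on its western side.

EN34pf93

Longitude extended square 0; −1 → -1, wraps to 9, carry into subsquare.
Longitude subsquare q = 16; −1 → 15 = p.
The latitude characters are unchanged.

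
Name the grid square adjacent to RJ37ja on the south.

Latitude subsquare a = 0; −1 → -1, wraps to 23 = x, carry into square.
Latitude square 7; −1 → 6.
The longitude characters are unchanged.

RJ36jx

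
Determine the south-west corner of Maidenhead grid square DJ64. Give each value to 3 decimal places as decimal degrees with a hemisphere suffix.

Field D=3, J=9: +3·20° lon, +9·10° lat → SW at lon -120°, lat 0°.
Square 6, 4: +6·2° lon, +4·1° lat → SW at lon -108°, lat 4°.
latitude 4.000° N, longitude 108.000° W.

4.000° N, 108.000° W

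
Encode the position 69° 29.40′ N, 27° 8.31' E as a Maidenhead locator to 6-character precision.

Shift to the Maidenhead origin (180°W, 90°S): lon 207.1385, lat 159.4900.
Field: 207.1385/20 → 10 → K, 159.4900/10 → 15 → P; chars KP.
Square: 7.1385/2 → 3, 9.4900/1 → 9; chars 39.
Subsquare: 1.1385/0.0833333 → 13 → n, 0.4900/0.0416667 → 11 → l; chars nl.

KP39nl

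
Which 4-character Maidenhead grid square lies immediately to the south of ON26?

ON25

Latitude square 6; −1 → 5.
The longitude characters are unchanged.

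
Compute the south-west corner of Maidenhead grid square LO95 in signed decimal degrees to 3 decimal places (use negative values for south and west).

Field L=11, O=14: +11·20° lon, +14·10° lat → SW at lon 40°, lat 50°.
Square 9, 5: +9·2° lon, +5·1° lat → SW at lon 58°, lat 55°.
latitude 55.000, longitude 58.000.

55.000, 58.000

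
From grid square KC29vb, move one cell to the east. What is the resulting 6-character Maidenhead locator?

Longitude subsquare v = 21; +1 → 22 = w.
The latitude characters are unchanged.

KC29wb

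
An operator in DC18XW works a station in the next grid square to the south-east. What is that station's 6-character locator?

DC28av

Longitude subsquare x = 23; +1 → 24, wraps to 0 = a, carry into square.
Longitude square 1; +1 → 2.
Latitude subsquare w = 22; −1 → 21 = v.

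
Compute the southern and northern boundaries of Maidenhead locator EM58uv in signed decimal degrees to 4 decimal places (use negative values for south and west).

Field E=4, M=12: +4·20° lon, +12·10° lat → SW at lon -100°, lat 30°.
Square 5, 8: +5·2° lon, +8·1° lat → SW at lon -90°, lat 38°.
Subsquare u=20, v=21: +20·0.0833333° lon, +21·0.0416667° lat → SW at lon -88.3333°, lat 38.875°.
Cell spans 0.0833333° lon × 0.0416667° lat.
south 38.8750, north 38.9167.

38.8750, 38.9167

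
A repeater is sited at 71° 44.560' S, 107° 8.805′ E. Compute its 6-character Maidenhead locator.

OB38ng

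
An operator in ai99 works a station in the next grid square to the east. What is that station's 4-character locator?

Longitude square 9; +1 → 10, wraps to 0, carry into field.
Longitude field A = 0; +1 → 1 = B.
The latitude characters are unchanged.

BI09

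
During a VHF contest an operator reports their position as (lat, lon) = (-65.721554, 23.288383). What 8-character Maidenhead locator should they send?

KC14pg46

Offset from 180°W / 90°S: lon 203.28838°, lat 24.27845°.
Field (20°×10°, letters A–R): 203.28838/20 → 10 → K, 24.27845/10 → 2 → C; chars KC.
Square (2°×1°, digits 0–9): 3.28838/2 → 1, 4.27845/1 → 4; chars 14.
Subsquare (5′×2.5′, letters a–x): 1.28838/0.0833333 → 15 → p, 0.27845/0.0416667 → 6 → g; chars pg.
Extended square (30″×15″, digits 0–9): 0.03838/0.00833333 → 4, 0.02845/0.00416667 → 6; chars 46.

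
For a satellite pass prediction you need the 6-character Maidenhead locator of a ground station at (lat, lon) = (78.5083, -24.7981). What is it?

Add 180° to longitude and 90° to latitude: 155.2019, 168.5083.
Field (20°×10°, letters A–R): lon ⌊155.2019/20⌋ = 7 → H; lat ⌊168.5083/10⌋ = 16 → Q.
Square (2°×1°, digits 0–9): lon ⌊15.2019/2⌋ = 7; lat ⌊8.5083/1⌋ = 8.
Subsquare (5′×2.5′, letters a–x): lon ⌊1.2019/0.0833333⌋ = 14 → o; lat ⌊0.5083/0.0416667⌋ = 12 → m.

HQ78om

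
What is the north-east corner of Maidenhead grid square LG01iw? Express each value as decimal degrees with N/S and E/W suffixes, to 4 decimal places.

28.0417° S, 40.7500° E

Field L=11, G=6: +11·20° lon, +6·10° lat → SW at lon 40°, lat -30°.
Square 0, 1: +0·2° lon, +1·1° lat → SW at lon 40°, lat -29°.
Subsquare i=8, w=22: +8·0.0833333° lon, +22·0.0416667° lat → SW at lon 40.6667°, lat -28.0833°.
Cell spans 0.0833333° lon × 0.0416667° lat. NE corner is SW corner plus one full cell.
latitude 28.0417° S, longitude 40.7500° E.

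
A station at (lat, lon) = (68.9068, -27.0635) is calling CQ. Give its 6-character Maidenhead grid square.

HP68lv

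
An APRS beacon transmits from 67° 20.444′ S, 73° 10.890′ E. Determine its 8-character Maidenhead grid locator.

MC62op18

Add 180° to longitude and 90° to latitude: 253.18150, 22.65927.
Field: 253.18150/20 → 12 → M, 22.65927/10 → 2 → C; chars MC.
Square: 13.18150/2 → 6, 2.65927/1 → 2; chars 62.
Subsquare: 1.18150/0.0833333 → 14 → o, 0.65927/0.0416667 → 15 → p; chars op.
Extended square: 0.01483/0.00833333 → 1, 0.03427/0.00416667 → 8; chars 18.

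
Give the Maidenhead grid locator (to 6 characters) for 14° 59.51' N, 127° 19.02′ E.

PK34px

Shift to the Maidenhead origin (180°W, 90°S): lon 307.3170, lat 104.9918.
Field: lon ⌊307.3170/20⌋ = 15 → P; lat ⌊104.9918/10⌋ = 10 → K.
Square: lon ⌊7.3170/2⌋ = 3; lat ⌊4.9918/1⌋ = 4.
Subsquare: lon ⌊1.3170/0.0833333⌋ = 15 → p; lat ⌊0.9918/0.0416667⌋ = 23 → x.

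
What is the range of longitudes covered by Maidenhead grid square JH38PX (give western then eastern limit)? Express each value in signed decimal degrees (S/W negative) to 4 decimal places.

7.2500, 7.3333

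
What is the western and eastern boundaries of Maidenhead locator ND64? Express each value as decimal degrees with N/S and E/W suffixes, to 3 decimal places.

92.000° E, 94.000° E

Field N=13, D=3: +13·20° lon, +3·10° lat → SW at lon 80°, lat -60°.
Square 6, 4: +6·2° lon, +4·1° lat → SW at lon 92°, lat -56°.
Cell spans 2° lon × 1° lat.
west 92.000° E, east 94.000° E.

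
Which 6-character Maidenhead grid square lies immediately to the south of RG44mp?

RG44mo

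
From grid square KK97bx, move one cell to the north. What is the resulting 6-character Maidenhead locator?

KK98ba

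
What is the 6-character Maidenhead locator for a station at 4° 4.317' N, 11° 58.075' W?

IJ44ab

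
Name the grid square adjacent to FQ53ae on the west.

FQ43xe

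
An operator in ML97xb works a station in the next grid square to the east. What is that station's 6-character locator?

Longitude subsquare x = 23; +1 → 24, wraps to 0 = a, carry into square.
Longitude square 9; +1 → 10, wraps to 0, carry into field.
Longitude field M = 12; +1 → 13 = N.
The latitude characters are unchanged.

NL07ab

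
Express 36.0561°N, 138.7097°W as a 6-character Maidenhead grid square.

CM06pb

Shift to the Maidenhead origin (180°W, 90°S): lon 41.2903, lat 126.0561.
Field (20°×10°, letters A–R): lon ⌊41.2903/20⌋ = 2 → C; lat ⌊126.0561/10⌋ = 12 → M.
Square (2°×1°, digits 0–9): lon ⌊1.2903/2⌋ = 0; lat ⌊6.0561/1⌋ = 6.
Subsquare (5′×2.5′, letters a–x): lon ⌊1.2903/0.0833333⌋ = 15 → p; lat ⌊0.0561/0.0416667⌋ = 1 → b.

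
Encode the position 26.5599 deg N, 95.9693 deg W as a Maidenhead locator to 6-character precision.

EL26an

Add 180° to longitude and 90° to latitude: 84.0307, 116.5599.
Field (20°×10°, letters A–R): lon ⌊84.0307/20⌋ = 4 → E; lat ⌊116.5599/10⌋ = 11 → L.
Square (2°×1°, digits 0–9): lon ⌊4.0307/2⌋ = 2; lat ⌊6.5599/1⌋ = 6.
Subsquare (5′×2.5′, letters a–x): lon ⌊0.0307/0.0833333⌋ = 0 → a; lat ⌊0.5599/0.0416667⌋ = 13 → n.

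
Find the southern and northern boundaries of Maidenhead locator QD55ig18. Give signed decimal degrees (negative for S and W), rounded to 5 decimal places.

-54.71667, -54.71250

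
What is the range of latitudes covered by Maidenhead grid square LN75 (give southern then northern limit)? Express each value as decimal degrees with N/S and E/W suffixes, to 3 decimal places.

45.000° N, 46.000° N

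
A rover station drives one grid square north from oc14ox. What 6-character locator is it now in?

OC15oa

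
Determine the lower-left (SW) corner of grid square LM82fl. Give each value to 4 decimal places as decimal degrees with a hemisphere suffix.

Field L=11, M=12: +11·20° lon, +12·10° lat → SW at lon 40°, lat 30°.
Square 8, 2: +8·2° lon, +2·1° lat → SW at lon 56°, lat 32°.
Subsquare f=5, l=11: +5·0.0833333° lon, +11·0.0416667° lat → SW at lon 56.4167°, lat 32.4583°.
latitude 32.4583° N, longitude 56.4167° E.

32.4583° N, 56.4167° E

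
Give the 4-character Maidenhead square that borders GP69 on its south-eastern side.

Longitude square 6; +1 → 7.
Latitude square 9; −1 → 8.

GP78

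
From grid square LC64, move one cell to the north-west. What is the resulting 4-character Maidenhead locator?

Longitude square 6; −1 → 5.
Latitude square 4; +1 → 5.

LC55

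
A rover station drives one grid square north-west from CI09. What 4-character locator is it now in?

Longitude square 0; −1 → -1, wraps to 9, carry into field.
Longitude field C = 2; −1 → 1 = B.
Latitude square 9; +1 → 10, wraps to 0, carry into field.
Latitude field I = 8; +1 → 9 = J.

BJ90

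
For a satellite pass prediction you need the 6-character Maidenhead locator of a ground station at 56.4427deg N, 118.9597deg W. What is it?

Add 180° to longitude and 90° to latitude: 61.0403, 146.4427.
Field (20°×10°, letters A–R): 61.0403/20 → 3 → D, 146.4427/10 → 14 → O; chars DO.
Square (2°×1°, digits 0–9): 1.0403/2 → 0, 6.4427/1 → 6; chars 06.
Subsquare (5′×2.5′, letters a–x): 1.0403/0.0833333 → 12 → m, 0.4427/0.0416667 → 10 → k; chars mk.

DO06mk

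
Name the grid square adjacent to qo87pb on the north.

QO87pc

Latitude subsquare b = 1; +1 → 2 = c.
The longitude characters are unchanged.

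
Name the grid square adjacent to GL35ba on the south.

GL34bx

Latitude subsquare a = 0; −1 → -1, wraps to 23 = x, carry into square.
Latitude square 5; −1 → 4.
The longitude characters are unchanged.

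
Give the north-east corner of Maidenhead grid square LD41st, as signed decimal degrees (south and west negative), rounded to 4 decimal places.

Field L=11, D=3: +11·20° lon, +3·10° lat → SW at lon 40°, lat -60°.
Square 4, 1: +4·2° lon, +1·1° lat → SW at lon 48°, lat -59°.
Subsquare s=18, t=19: +18·0.0833333° lon, +19·0.0416667° lat → SW at lon 49.5°, lat -58.2083°.
Cell spans 0.0833333° lon × 0.0416667° lat. NE corner is SW corner plus one full cell.
latitude -58.1667, longitude 49.5833.

-58.1667, 49.5833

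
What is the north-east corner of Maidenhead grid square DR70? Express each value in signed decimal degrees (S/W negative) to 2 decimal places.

81.00, -104.00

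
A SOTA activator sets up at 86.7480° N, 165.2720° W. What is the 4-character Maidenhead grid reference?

AR76

Add 180° to longitude and 90° to latitude: 14.73, 176.75.
Field: 14.73/20 → 0 → A, 176.75/10 → 17 → R; chars AR.
Square: 14.73/2 → 7, 6.75/1 → 6; chars 76.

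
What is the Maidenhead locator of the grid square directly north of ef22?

Latitude square 2; +1 → 3.
The longitude characters are unchanged.

EF23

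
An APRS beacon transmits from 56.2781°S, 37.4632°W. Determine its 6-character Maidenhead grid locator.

HD13gr

Offset from 180°W / 90°S: lon 142.5368°, lat 33.7219°.
Field (20°×10°, letters A–R): 142.5368/20 → 7 → H, 33.7219/10 → 3 → D; chars HD.
Square (2°×1°, digits 0–9): 2.5368/2 → 1, 3.7219/1 → 3; chars 13.
Subsquare (5′×2.5′, letters a–x): 0.5368/0.0833333 → 6 → g, 0.7219/0.0416667 → 17 → r; chars gr.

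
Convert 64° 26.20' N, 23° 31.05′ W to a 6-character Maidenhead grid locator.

HP84fk

Add 180° to longitude and 90° to latitude: 156.4825, 154.4367.
Field: 156.4825/20 → 7 → H, 154.4367/10 → 15 → P; chars HP.
Square: 16.4825/2 → 8, 4.4367/1 → 4; chars 84.
Subsquare: 0.4825/0.0833333 → 5 → f, 0.4367/0.0416667 → 10 → k; chars fk.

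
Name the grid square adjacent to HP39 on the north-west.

Longitude square 3; −1 → 2.
Latitude square 9; +1 → 10, wraps to 0, carry into field.
Latitude field P = 15; +1 → 16 = Q.

HQ20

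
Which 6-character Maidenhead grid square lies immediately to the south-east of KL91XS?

Longitude subsquare x = 23; +1 → 24, wraps to 0 = a, carry into square.
Longitude square 9; +1 → 10, wraps to 0, carry into field.
Longitude field K = 10; +1 → 11 = L.
Latitude subsquare s = 18; −1 → 17 = r.

LL01ar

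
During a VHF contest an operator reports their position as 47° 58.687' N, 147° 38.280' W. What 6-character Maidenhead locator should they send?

BN67ex

Add 180° to longitude and 90° to latitude: 32.3620, 137.9781.
Field: lon ⌊32.3620/20⌋ = 1 → B; lat ⌊137.9781/10⌋ = 13 → N.
Square: lon ⌊12.3620/2⌋ = 6; lat ⌊7.9781/1⌋ = 7.
Subsquare: lon ⌊0.3620/0.0833333⌋ = 4 → e; lat ⌊0.9781/0.0416667⌋ = 23 → x.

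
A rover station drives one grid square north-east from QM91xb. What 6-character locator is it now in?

Longitude subsquare x = 23; +1 → 24, wraps to 0 = a, carry into square.
Longitude square 9; +1 → 10, wraps to 0, carry into field.
Longitude field Q = 16; +1 → 17 = R.
Latitude subsquare b = 1; +1 → 2 = c.

RM01ac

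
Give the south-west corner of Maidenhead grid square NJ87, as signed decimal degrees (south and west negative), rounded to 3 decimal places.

Field N=13, J=9: +13·20° lon, +9·10° lat → SW at lon 80°, lat 0°.
Square 8, 7: +8·2° lon, +7·1° lat → SW at lon 96°, lat 7°.
latitude 7.000, longitude 96.000.

7.000, 96.000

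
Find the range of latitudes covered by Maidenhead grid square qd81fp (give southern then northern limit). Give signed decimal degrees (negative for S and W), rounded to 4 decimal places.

-58.3750, -58.3333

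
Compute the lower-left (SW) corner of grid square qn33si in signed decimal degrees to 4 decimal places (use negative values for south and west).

43.3333, 147.5000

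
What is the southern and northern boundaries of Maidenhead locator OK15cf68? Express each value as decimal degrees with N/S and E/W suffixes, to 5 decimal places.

15.24167° N, 15.24583° N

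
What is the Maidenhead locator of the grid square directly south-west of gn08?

Longitude square 0; −1 → -1, wraps to 9, carry into field.
Longitude field G = 6; −1 → 5 = F.
Latitude square 8; −1 → 7.

FN97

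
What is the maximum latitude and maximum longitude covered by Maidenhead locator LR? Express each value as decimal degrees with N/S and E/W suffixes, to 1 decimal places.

Field L=11, R=17: +11·20° lon, +17·10° lat → SW at lon 40°, lat 80°.
Cell spans 20° lon × 10° lat. NE corner is SW corner plus one full cell.
latitude 90.0° N, longitude 60.0° E.

90.0° N, 60.0° E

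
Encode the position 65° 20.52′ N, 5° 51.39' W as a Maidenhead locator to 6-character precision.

IP75bi

Shift to the Maidenhead origin (180°W, 90°S): lon 174.1435, lat 155.3420.
Field: 174.1435/20 → 8 → I, 155.3420/10 → 15 → P; chars IP.
Square: 14.1435/2 → 7, 5.3420/1 → 5; chars 75.
Subsquare: 0.1435/0.0833333 → 1 → b, 0.3420/0.0416667 → 8 → i; chars bi.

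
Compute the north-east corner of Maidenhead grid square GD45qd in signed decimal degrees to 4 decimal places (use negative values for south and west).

-54.8333, -50.5833

Field G=6, D=3: +6·20° lon, +3·10° lat → SW at lon -60°, lat -60°.
Square 4, 5: +4·2° lon, +5·1° lat → SW at lon -52°, lat -55°.
Subsquare q=16, d=3: +16·0.0833333° lon, +3·0.0416667° lat → SW at lon -50.6667°, lat -54.875°.
Cell spans 0.0833333° lon × 0.0416667° lat. NE corner is SW corner plus one full cell.
latitude -54.8333, longitude -50.5833.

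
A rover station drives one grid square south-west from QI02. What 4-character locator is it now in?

PI91

Longitude square 0; −1 → -1, wraps to 9, carry into field.
Longitude field Q = 16; −1 → 15 = P.
Latitude square 2; −1 → 1.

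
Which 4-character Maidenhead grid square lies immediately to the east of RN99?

AN09

Longitude square 9; +1 → 10, wraps to 0, carry into field.
Longitude field R = 17; +1 → 18, wraps to 0 = A, wrapping around the antimeridian.
The latitude characters are unchanged.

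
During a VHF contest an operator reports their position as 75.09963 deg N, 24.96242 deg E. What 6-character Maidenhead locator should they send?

Add 180° to longitude and 90° to latitude: 204.9624, 165.0996.
Field (20°×10°, letters A–R): 204.9624/20 → 10 → K, 165.0996/10 → 16 → Q; chars KQ.
Square (2°×1°, digits 0–9): 4.9624/2 → 2, 5.0996/1 → 5; chars 25.
Subsquare (5′×2.5′, letters a–x): 0.9624/0.0833333 → 11 → l, 0.0996/0.0416667 → 2 → c; chars lc.

KQ25lc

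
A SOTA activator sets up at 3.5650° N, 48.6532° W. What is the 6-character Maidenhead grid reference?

GJ53qn

Add 180° to longitude and 90° to latitude: 131.3468, 93.5650.
Field: lon ⌊131.3468/20⌋ = 6 → G; lat ⌊93.5650/10⌋ = 9 → J.
Square: lon ⌊11.3468/2⌋ = 5; lat ⌊3.5650/1⌋ = 3.
Subsquare: lon ⌊1.3468/0.0833333⌋ = 16 → q; lat ⌊0.5650/0.0416667⌋ = 13 → n.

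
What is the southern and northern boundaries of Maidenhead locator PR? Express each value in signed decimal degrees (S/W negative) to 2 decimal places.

80.00, 90.00

Field P=15, R=17: +15·20° lon, +17·10° lat → SW at lon 120°, lat 80°.
Cell spans 20° lon × 10° lat.
south 80.00, north 90.00.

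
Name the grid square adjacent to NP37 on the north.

Latitude square 7; +1 → 8.
The longitude characters are unchanged.

NP38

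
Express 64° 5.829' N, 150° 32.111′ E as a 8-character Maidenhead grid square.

QP54gc43

Shift to the Maidenhead origin (180°W, 90°S): lon 330.53518, lat 154.09715.
Field: 330.53518/20 → 16 → Q, 154.09715/10 → 15 → P; chars QP.
Square: 10.53518/2 → 5, 4.09715/1 → 4; chars 54.
Subsquare: 0.53518/0.0833333 → 6 → g, 0.09715/0.0416667 → 2 → c; chars gc.
Extended square: 0.03518/0.00833333 → 4, 0.01382/0.00416667 → 3; chars 43.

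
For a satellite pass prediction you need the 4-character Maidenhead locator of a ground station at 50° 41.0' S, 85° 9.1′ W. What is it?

Add 180° to longitude and 90° to latitude: 94.85, 39.32.
Field (20°×10°, letters A–R): lon ⌊94.85/20⌋ = 4 → E; lat ⌊39.32/10⌋ = 3 → D.
Square (2°×1°, digits 0–9): lon ⌊14.85/2⌋ = 7; lat ⌊9.32/1⌋ = 9.

ED79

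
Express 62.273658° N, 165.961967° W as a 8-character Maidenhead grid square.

AP72ag45

Shift to the Maidenhead origin (180°W, 90°S): lon 14.03803, lat 152.27366.
Field: lon ⌊14.03803/20⌋ = 0 → A; lat ⌊152.27366/10⌋ = 15 → P.
Square: lon ⌊14.03803/2⌋ = 7; lat ⌊2.27366/1⌋ = 2.
Subsquare: lon ⌊0.03803/0.0833333⌋ = 0 → a; lat ⌊0.27366/0.0416667⌋ = 6 → g.
Extended square: lon ⌊0.03803/0.00833333⌋ = 4; lat ⌊0.02366/0.00416667⌋ = 5.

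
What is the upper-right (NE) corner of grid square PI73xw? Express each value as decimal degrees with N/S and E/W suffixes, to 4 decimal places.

6.0417° S, 136.0000° E

Field P=15, I=8: +15·20° lon, +8·10° lat → SW at lon 120°, lat -10°.
Square 7, 3: +7·2° lon, +3·1° lat → SW at lon 134°, lat -7°.
Subsquare x=23, w=22: +23·0.0833333° lon, +22·0.0416667° lat → SW at lon 135.917°, lat -6.08333°.
Cell spans 0.0833333° lon × 0.0416667° lat. NE corner is SW corner plus one full cell.
latitude 6.0417° S, longitude 136.0000° E.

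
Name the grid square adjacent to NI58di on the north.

Latitude subsquare i = 8; +1 → 9 = j.
The longitude characters are unchanged.

NI58dj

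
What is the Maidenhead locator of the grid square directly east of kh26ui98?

KH26vi08

Longitude extended square 9; +1 → 10, wraps to 0, carry into subsquare.
Longitude subsquare u = 20; +1 → 21 = v.
The latitude characters are unchanged.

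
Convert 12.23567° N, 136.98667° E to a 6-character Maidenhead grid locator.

PK82lf

Add 180° to longitude and 90° to latitude: 316.9867, 102.2357.
Field: lon ⌊316.9867/20⌋ = 15 → P; lat ⌊102.2357/10⌋ = 10 → K.
Square: lon ⌊16.9867/2⌋ = 8; lat ⌊2.2357/1⌋ = 2.
Subsquare: lon ⌊0.9867/0.0833333⌋ = 11 → l; lat ⌊0.2357/0.0416667⌋ = 5 → f.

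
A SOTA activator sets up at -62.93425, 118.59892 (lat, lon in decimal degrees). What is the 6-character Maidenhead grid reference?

Add 180° to longitude and 90° to latitude: 298.5989, 27.0658.
Field: 298.5989/20 → 14 → O, 27.0658/10 → 2 → C; chars OC.
Square: 18.5989/2 → 9, 7.0658/1 → 7; chars 97.
Subsquare: 0.5989/0.0833333 → 7 → h, 0.0658/0.0416667 → 1 → b; chars hb.

OC97hb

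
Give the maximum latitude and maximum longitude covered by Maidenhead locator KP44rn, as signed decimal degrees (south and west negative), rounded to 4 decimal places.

Field K=10, P=15: +10·20° lon, +15·10° lat → SW at lon 20°, lat 60°.
Square 4, 4: +4·2° lon, +4·1° lat → SW at lon 28°, lat 64°.
Subsquare r=17, n=13: +17·0.0833333° lon, +13·0.0416667° lat → SW at lon 29.4167°, lat 64.5417°.
Cell spans 0.0833333° lon × 0.0416667° lat. NE corner is SW corner plus one full cell.
latitude 64.5833, longitude 29.5000.

64.5833, 29.5000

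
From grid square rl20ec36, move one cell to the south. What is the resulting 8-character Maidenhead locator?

RL20ec35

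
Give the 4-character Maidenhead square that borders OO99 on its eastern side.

PO09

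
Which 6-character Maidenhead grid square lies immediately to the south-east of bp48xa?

BP57ax

Longitude subsquare x = 23; +1 → 24, wraps to 0 = a, carry into square.
Longitude square 4; +1 → 5.
Latitude subsquare a = 0; −1 → -1, wraps to 23 = x, carry into square.
Latitude square 8; −1 → 7.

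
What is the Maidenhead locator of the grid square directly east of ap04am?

AP04bm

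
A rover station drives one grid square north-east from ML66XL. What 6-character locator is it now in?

ML76am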